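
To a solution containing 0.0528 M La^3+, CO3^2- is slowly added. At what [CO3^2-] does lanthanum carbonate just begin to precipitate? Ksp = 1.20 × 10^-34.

[CO3^2-] = 3.50 x 10^-11 M

La2(CO3)3(s) ⇌ 2 La^3+(aq) + 3 CO3^2-(aq)
Ksp = [La^3+]^2[CO3^2-]^3
Precipitation begins when Q = Ksp. With [La^3+] = 0.0528 M:
1.20 × 10^-34 = (0.0528)^2 × [CO3^2-]^3
[CO3^2-] = (1.20 × 10^-34 / 2.788 x 10^-3)^(1/3) = 3.50 × 10^-11 M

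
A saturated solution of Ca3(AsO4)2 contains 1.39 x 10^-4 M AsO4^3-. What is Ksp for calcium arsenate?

Ksp = 1.75 x 10^-19

Ca3(AsO4)2(s) ⇌ 3 Ca^2+(aq) + 2 AsO4^3-(aq)
Stoichiometry gives [Ca^2+] = (3/2)[AsO4^3-] = 2.085 x 10^-4 M.
Ksp = [Ca^2+]^3[AsO4^3-]^2
Ksp = (2.085 × 10^-4)^3 × (1.39 x 10^-4)^2 = 1.75 × 10^-19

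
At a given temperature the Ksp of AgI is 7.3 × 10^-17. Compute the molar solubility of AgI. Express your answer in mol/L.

AgI(s) ⇌ Ag^+(aq) + I^-(aq)
Ksp = [Ag^+][I^-]
For each mole of AgI that dissolves: [Ag^+] = s, [I^-] = s.
Ksp = (s)(s) = s^2
s = √(7.3 × 10^-17) = 8.5 × 10^-9 M

s = 8.5 x 10^-9 M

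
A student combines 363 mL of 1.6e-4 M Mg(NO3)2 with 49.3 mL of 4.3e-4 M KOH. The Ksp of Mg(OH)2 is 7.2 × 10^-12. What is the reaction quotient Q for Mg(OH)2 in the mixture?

Total volume = 363 + 49.3 = 412.3 mL.
[Mg^2+] = 1.6 × 10^-4 × (363/412.3) = 1.41 × 10^-4 M
[OH^-] = 4.3 x 10^-4 × (49.3/412.3) = 5.14 × 10^-5 M
Mg(OH)2(s) ⇌ Mg^2+ + 2 OH^-, so Q = [Mg^2+][OH^-]^2
Q = (1.41 x 10^-4)(5.14 × 10^-5)^2 = 3.7 × 10^-13
Q < Ksp, so no precipitate of Mg(OH)2 forms.

Q ≈ 3.7 × 10^-13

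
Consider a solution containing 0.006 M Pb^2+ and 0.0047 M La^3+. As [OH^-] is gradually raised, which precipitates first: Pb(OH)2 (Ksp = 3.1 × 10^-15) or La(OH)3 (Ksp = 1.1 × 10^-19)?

Precipitation of each salt starts when its ion product equals its Ksp.
For Pb(OH)2: 3.1 × 10^-15 = 0.006 × [OH^-]^2  ⇒  [OH^-] = 7.2 x 10^-7 M.
For La(OH)3: 1.1 × 10^-19 = 0.0047 × [OH^-]^3  ⇒  [OH^-] = 2.9 x 10^-6 M.
The salt with the lower threshold [OH^-] precipitates first: Pb(OH)2.

Pb(OH)2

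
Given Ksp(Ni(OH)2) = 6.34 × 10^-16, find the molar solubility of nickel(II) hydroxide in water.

s = 5.41e-6 M

Ni(OH)2(s) ⇌ Ni^2+(aq) + 2 OH^-(aq)
Ksp = [Ni^2+][OH^-]^2
With molar solubility s: [Ni^2+] = s, [OH^-] = 2s.
Substituting: Ksp = s(2s)^2 = 4s^3
s = (6.34 × 10^-16 / 4)^(1/3) = 5.41 × 10^-6 M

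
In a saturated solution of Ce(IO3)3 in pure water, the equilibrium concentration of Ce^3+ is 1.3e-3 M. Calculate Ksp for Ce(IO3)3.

Ce(IO3)3(s) <=> Ce^3+(aq) + 3 IO3^-(aq)
Stoichiometry gives [IO3^-] = (3/1)[Ce^3+] = 3.90 × 10^-3 M.
Ksp = [Ce^3+][IO3^-]^3
Ksp = 1.3 x 10^-3 × (3.90 × 10^-3)^3 = 7.7 x 10^-11

Ksp ≈ 7.7 × 10^-11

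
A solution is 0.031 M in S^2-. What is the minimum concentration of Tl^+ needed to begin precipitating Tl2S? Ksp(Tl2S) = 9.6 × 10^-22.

Tl2S(s) ⇌ 2 Tl^+(aq) + S^2-(aq)
Ksp = [Tl^+]^2[S^2-]
Precipitation begins when Q = Ksp. With [S^2-] = 0.031 M:
9.6 × 10^-22 = (0.031) × [Tl^+]^2
[Tl^+] = (9.6 × 10^-22 / 3.1 × 10^-2)^(1/2) = 1.8 × 10^-10 M

[Tl^+] ≈ 1.8 × 10^-10 M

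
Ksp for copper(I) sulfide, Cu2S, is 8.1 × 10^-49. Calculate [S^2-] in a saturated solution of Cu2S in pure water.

[S^2-] = 5.9e-17 M

Cu2S(s) ⇌ 2 Cu^+(aq) + S^2-(aq)
Ksp = [Cu^+]^2[S^2-]
Let s = molar solubility. Then [Cu^+] = 2s and [S^2-] = s.
So Ksp = (2s)^2 × s = 4s^3
s^3 = 8.1 × 10^-49 / 4, so s = 5.87 × 10^-17 M
[S^2-] = s = 5.9 × 10^-17 M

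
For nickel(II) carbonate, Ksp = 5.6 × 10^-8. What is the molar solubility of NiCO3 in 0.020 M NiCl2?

NiCO3(s) ⇌ Ni^2+(aq) + CO3^2-(aq)
Ksp = [Ni^2+][CO3^2-]
Let s = moles of NiCO3 that dissolve per litre. [Ni^2+] = 0.020 + s ≈ 0.020, [CO3^2-] = s (Ksp is small, so little additional dissolves).
Ksp ≈ 0.020 × s
s = 2.8 x 10^-6 M
Check: s = 2.8 × 10^-6 ≪ 0.020, so the approximation is valid.

s ≈ 2.8 × 10^-6 M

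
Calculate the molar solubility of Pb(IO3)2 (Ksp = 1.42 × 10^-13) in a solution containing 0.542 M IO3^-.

Pb(IO3)2(s) ⇌ Pb^2+(aq) + 2 IO3^-(aq)
Ksp = [Pb^2+][IO3^-]^2
If s mol/L dissolves here, [Pb^2+] = s, [IO3^-] = 0.542 + 2s ≈ 0.542 (since the IO3^- already present dominates).
Ksp ≈ s × (0.542)^2
s = 4.83 x 10^-13 M
Check: 2s = 9.7 x 10^-13 ≪ 0.542, so the approximation is valid.

s = 4.83 x 10^-13 M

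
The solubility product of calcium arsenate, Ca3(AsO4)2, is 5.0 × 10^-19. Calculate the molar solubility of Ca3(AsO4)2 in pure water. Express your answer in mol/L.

s = 8.6 x 10^-5 M

Ca3(AsO4)2(s) ⇌ 3 Ca^2+(aq) + 2 AsO4^3-(aq)
Ksp = [Ca^2+]^3[AsO4^3-]^2
Let s = molar solubility. Then [Ca^2+] = 3s and [AsO4^3-] = 2s.
Substituting: Ksp = (3s)^3(2s)^2 = 108s^5
s = (5.0 × 10^-19 / 108)^(1/5) = 8.6 x 10^-5 M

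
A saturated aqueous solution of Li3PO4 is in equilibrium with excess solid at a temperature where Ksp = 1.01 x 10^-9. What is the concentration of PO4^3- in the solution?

Li3PO4(s) ⇌ 3 Li^+ + PO4^3-
Ksp = [Li^+]^3[PO4^3-]
If s mol/L of Li3PO4 dissolves, [Li^+] = 3s and [PO4^3-] = s.
So Ksp = (3s)^3 × s = 27s^4
s^4 = 1.01 x 10^-9 / 27, so s = 2.473 × 10^-3 M
[PO4^3-] = s = 2.47 x 10^-3 M

2.47e-3 M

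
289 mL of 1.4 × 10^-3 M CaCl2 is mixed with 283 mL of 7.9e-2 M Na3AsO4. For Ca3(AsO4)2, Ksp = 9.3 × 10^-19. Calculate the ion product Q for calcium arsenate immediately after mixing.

Q = 5.4 × 10^-13

Total volume = 289 + 283 = 572 mL.
[Ca^2+] = 1.4 × 10^-3 × (289/572) = 7.07 × 10^-4 M
[AsO4^3-] = 7.9 x 10^-2 × (283/572) = 3.91 × 10^-2 M
Ca3(AsO4)2(s) ⇌ 3 Ca^2+(aq) + 2 AsO4^3-(aq), so Q = [Ca^2+]^3[AsO4^3-]^2
Q = (7.07 x 10^-4)^3(3.91 × 10^-2)^2 = 5.4 x 10^-13
Q > Ksp, so Ca3(AsO4)2 will precipitate.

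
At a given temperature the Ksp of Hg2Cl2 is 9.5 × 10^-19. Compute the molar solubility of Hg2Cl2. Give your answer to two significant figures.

Hg2Cl2(s) <=> Hg2^2+ + 2 Cl^-
Ksp = [Hg2^2+][Cl^-]^2
If s mol/L of Hg2Cl2 dissolves, [Hg2^2+] = s and [Cl^-] = 2s.
Ksp = s(2s)^2 = 4s^3
Solving, s = (9.5 × 10^-19/4)^(1/3) = 6.2 × 10^-7 M

s = 6.2 × 10^-7 M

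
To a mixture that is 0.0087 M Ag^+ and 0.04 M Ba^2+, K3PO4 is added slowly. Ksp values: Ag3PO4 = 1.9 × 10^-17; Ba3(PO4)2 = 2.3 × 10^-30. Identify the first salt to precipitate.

Each salt begins to precipitate when Q = Ksp, i.e. when [PO4^3-] reaches its threshold.
For Ag3PO4: 1.9 × 10^-17 = (0.0087)^3 × [PO4^3-]  ⇒  [PO4^3-] = 2.9 x 10^-11 M.
For Ba3(PO4)2: 2.3 × 10^-30 = (0.04)^3 × [PO4^3-]^2  ⇒  [PO4^3-] = 1.9 × 10^-13 M.
The salt with the lower threshold [PO4^3-] precipitates first: Ba3(PO4)2.

Ba3(PO4)2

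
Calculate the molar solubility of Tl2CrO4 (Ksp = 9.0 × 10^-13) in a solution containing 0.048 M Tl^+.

s = 3.9e-10 M

Tl2CrO4(s) <=> 2 Tl^+(aq) + CrO4^2-(aq)
Ksp = [Tl^+]^2[CrO4^2-]
Let s = moles of Tl2CrO4 that dissolve per litre. [Tl^+] = 0.048 + 2s ≈ 0.048, [CrO4^2-] = s (Ksp is small, so little additional dissolves).
Ksp ≈ (0.048)^2 × s
s = 3.9 × 10^-10 M
Check: 2s = 7.8 x 10^-10 ≪ 0.048, so the approximation is valid.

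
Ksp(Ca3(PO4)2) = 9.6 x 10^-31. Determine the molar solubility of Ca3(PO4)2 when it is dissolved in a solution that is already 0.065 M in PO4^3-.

2.0 × 10^-10 M

Ca3(PO4)2(s) ⇌ 3 Ca^2+ + 2 PO4^3-
Ksp = [Ca^2+]^3[PO4^3-]^2
Let s = moles of Ca3(PO4)2 that dissolve per litre. [Ca^2+] = 3s, [PO4^3-] = 0.065 + 2s ≈ 0.065 (since the PO4^3- already present dominates).
Ksp ≈ (3s)^3 × (0.065)^2
s = 2.0 x 10^-10 M
Check: 2s = 4.1 × 10^-10 ≪ 0.065, so the approximation is valid.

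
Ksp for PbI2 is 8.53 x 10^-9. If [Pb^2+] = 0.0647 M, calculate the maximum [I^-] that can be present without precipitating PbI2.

PbI2(s) ⇌ Pb^2+ + 2 I^-
Ksp = [Pb^2+][I^-]^2
Precipitation begins when Q = Ksp. With [Pb^2+] = 0.0647 M:
8.53 x 10^-9 = (0.0647) × [I^-]^2
[I^-] = (8.53 x 10^-9 / 6.47 × 10^-2)^(1/2) = 3.63 × 10^-4 M

[I^-] = 3.63 x 10^-4 M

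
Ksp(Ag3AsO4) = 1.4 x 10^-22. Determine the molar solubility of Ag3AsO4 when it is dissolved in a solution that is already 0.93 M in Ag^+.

s = 1.7e-22 M

Ag3AsO4(s) ⇌ 3 Ag^+(aq) + AsO4^3-(aq)
Ksp = [Ag^+]^3[AsO4^3-]
Let s be the molar solubility in this solution. [Ag^+] = 0.93 + 3s ≈ 0.93, [AsO4^3-] = s (Ksp is small, so little additional dissolves).
Ksp ≈ (0.93)^3 × s
s = 1.7 × 10^-22 M
Check: 3s = 5.2 × 10^-22 ≪ 0.93, so the approximation is valid.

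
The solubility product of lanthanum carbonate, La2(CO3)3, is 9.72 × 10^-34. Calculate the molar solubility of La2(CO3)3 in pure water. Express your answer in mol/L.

La2(CO3)3(s) ⇌ 2 La^3+ + 3 CO3^2-
Ksp = [La^3+]^2[CO3^2-]^3
For each mole of La2(CO3)3 that dissolves: [La^3+] = 2s, [CO3^2-] = 3s.
Substituting: Ksp = (2s)^2(3s)^3 = 108s^5
Solving, s = (9.72 × 10^-34/108)^(1/5) = 9.79 x 10^-8 M

s ≈ 9.79 x 10^-8 M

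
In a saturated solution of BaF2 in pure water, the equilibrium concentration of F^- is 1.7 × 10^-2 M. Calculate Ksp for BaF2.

2.5 × 10^-6

BaF2(s) ⇌ Ba^2+ + 2 F^-
Stoichiometry gives [Ba^2+] = (1/2)[F^-] = 8.50 × 10^-3 M.
Ksp = [Ba^2+][F^-]^2
Ksp = 8.50 x 10^-3 × (1.7 × 10^-2)^2 = 2.5 × 10^-6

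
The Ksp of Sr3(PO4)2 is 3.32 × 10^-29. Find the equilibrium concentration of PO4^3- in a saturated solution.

Sr3(PO4)2(s) ⇌ 3 Sr^2+ + 2 PO4^3-
Ksp = [Sr^2+]^3[PO4^3-]^2
If s mol/L of Sr3(PO4)2 dissolves, [Sr^2+] = 3s and [PO4^3-] = 2s.
Ksp = (3s)^3(2s)^2 = 108s^5
Solving, s = (3.32 × 10^-29/108)^(1/5) = 7.898 × 10^-7 M
[PO4^3-] = 2s = 1.58 × 10^-6 M

1.58 x 10^-6 M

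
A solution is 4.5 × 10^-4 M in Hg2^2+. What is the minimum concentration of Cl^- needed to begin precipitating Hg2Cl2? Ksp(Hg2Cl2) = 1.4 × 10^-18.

Hg2Cl2(s) ⇌ Hg2^2+(aq) + 2 Cl^-(aq)
Ksp = [Hg2^2+][Cl^-]^2
Precipitation begins when Q = Ksp. With [Hg2^2+] = 4.5 × 10^-4 M:
1.4 × 10^-18 = (4.5 × 10^-4) × [Cl^-]^2
[Cl^-] = (1.4 × 10^-18 / 4.5 × 10^-4)^(1/2) = 5.6 x 10^-8 M

[Cl^-] ≈ 5.6 x 10^-8 M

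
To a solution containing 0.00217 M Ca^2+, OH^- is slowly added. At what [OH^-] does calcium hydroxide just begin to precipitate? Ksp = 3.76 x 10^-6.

[OH^-] = 0.0416 M

Ca(OH)2(s) ⇌ Ca^2+ + 2 OH^-
Ksp = [Ca^2+][OH^-]^2
Precipitation begins when Q = Ksp. With [Ca^2+] = 0.00217 M:
3.76 x 10^-6 = (0.00217) × [OH^-]^2
[OH^-] = (3.76 x 10^-6 / 2.17 x 10^-3)^(1/2) = 4.16 × 10^-2 M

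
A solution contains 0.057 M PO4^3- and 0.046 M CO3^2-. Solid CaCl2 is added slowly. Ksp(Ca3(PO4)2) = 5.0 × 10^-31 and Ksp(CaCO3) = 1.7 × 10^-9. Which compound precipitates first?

Ca3(PO4)2

Each salt begins to precipitate when Q = Ksp, i.e. when [Ca^2+] reaches its threshold.
For Ca3(PO4)2: 5.0 × 10^-31 = (0.057)^2 × [Ca^2+]^3  ⇒  [Ca^2+] = 5.4 x 10^-10 M.
For CaCO3: 1.7 × 10^-9 = 0.046 × [Ca^2+]  ⇒  [Ca^2+] = 3.7 × 10^-8 M.
The salt with the lower threshold [Ca^2+] precipitates first: Ca3(PO4)2.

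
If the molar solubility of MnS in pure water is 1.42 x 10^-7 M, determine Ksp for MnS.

Ksp ≈ 2.02e-14

MnS(s) <=> Mn^2+(aq) + S^2-(aq)
Let s = molar solubility. Then [Mn^2+] = s and [S^2-] = s.
Ksp = [Mn^2+][S^2-]
Ksp = (s)(s) = s^2
Ksp = (1.42 × 10^-7)^2 = 2.02 × 10^-14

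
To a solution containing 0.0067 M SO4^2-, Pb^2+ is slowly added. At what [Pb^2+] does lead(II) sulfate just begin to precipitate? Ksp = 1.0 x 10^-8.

PbSO4(s) ⇌ Pb^2+ + SO4^2-
Ksp = [Pb^2+][SO4^2-]
Precipitation begins when Q = Ksp. With [SO4^2-] = 0.0067 M:
1.0 x 10^-8 = (0.0067) × [Pb^2+]
[Pb^2+] = (1.0 x 10^-8 / 6.7 × 10^-3) = 1.5 x 10^-6 M

[Pb^2+] ≈ 1.5e-6 M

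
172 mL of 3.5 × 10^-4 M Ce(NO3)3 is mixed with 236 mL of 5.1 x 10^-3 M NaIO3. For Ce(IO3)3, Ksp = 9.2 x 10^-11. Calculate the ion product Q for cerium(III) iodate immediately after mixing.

Total volume = 172 + 236 = 408 mL.
[Ce^3+] = 3.5 × 10^-4 × (172/408) = 1.48 × 10^-4 M
[IO3^-] = 5.1 x 10^-3 × (236/408) = 2.95 x 10^-3 M
Ce(IO3)3(s) <=> Ce^3+ + 3 IO3^-, so Q = [Ce^3+][IO3^-]^3
Q = (1.48 × 10^-4)(2.95 × 10^-3)^3 = 3.8 x 10^-12
Q < Ksp, so no precipitate of Ce(IO3)3 forms.

Q = 3.8e-12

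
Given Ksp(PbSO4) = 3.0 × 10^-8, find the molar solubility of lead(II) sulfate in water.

s = 1.7e-4 M

PbSO4(s) ⇌ Pb^2+ + SO4^2-
Ksp = [Pb^2+][SO4^2-]
With molar solubility s: [Pb^2+] = s, [SO4^2-] = s.
Ksp = s^2
s = (3.0 × 10^-8)^(1/2) = 1.7 × 10^-4 M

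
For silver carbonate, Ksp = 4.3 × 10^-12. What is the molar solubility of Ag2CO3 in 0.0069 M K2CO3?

Ag2CO3(s) ⇌ 2 Ag^+(aq) + CO3^2-(aq)
Ksp = [Ag^+]^2[CO3^2-]
Let s be the molar solubility in this solution. [Ag^+] = 2s, [CO3^2-] = 0.0069 + s ≈ 0.0069 (common-ion effect: CO3^2- is already 0.0069 M).
Ksp ≈ (2s)^2 × 0.0069
s = 1.2 x 10^-5 M
Check: s = 1.2 × 10^-5 ≪ 0.0069, so the approximation is valid.

1.2 × 10^-5 M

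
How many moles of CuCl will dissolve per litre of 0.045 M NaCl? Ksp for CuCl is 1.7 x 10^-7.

CuCl(s) <=> Cu^+(aq) + Cl^-(aq)
Ksp = [Cu^+][Cl^-]
If s mol/L dissolves here, [Cu^+] = s, [Cl^-] = 0.045 + s ≈ 0.045 (Ksp is small, so little additional dissolves).
Ksp ≈ s × 0.045
s = 3.8 × 10^-6 M
Check: s = 3.8 x 10^-6 ≪ 0.045, so the approximation is valid.

s = 3.8 × 10^-6 M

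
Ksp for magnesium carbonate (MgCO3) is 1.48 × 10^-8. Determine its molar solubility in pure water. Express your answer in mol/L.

s ≈ 1.22 × 10^-4 M

MgCO3(s) ⇌ Mg^2+(aq) + CO3^2-(aq)
Ksp = [Mg^2+][CO3^2-]
If s mol/L of MgCO3 dissolves, [Mg^2+] = s and [CO3^2-] = s.
Ksp = (s)(s) = s^2
s = (1.48 × 10^-8)^(1/2) = 1.22 × 10^-4 M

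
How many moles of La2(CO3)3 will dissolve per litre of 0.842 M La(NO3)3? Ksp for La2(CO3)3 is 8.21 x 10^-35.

s ≈ 1.62 × 10^-12 M

La2(CO3)3(s) ⇌ 2 La^3+ + 3 CO3^2-
Ksp = [La^3+]^2[CO3^2-]^3
If s mol/L dissolves here, [La^3+] = 0.842 + 2s ≈ 0.842, [CO3^2-] = 3s (common-ion effect: La^3+ is already 0.842 M).
Ksp ≈ (0.842)^2 × (3s)^3
s = 1.62 × 10^-12 M
Check: 2s = 3.2 x 10^-12 ≪ 0.842, so the approximation is valid.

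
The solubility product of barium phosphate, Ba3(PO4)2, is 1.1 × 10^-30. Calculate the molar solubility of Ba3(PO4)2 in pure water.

4.0 × 10^-7 M

Ba3(PO4)2(s) ⇌ 3 Ba^2+ + 2 PO4^3-
Ksp = [Ba^2+]^3[PO4^3-]^2
For each mole of Ba3(PO4)2 that dissolves: [Ba^2+] = 3s, [PO4^3-] = 2s.
Ksp = (3s)^3(2s)^2 = 108s^5
s = (1.1 × 10^-30 / 108)^(1/5) = 4.0 × 10^-7 M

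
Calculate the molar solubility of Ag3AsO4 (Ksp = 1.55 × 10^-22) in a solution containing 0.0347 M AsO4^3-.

s = 5.49 x 10^-8 M

Ag3AsO4(s) ⇌ 3 Ag^+(aq) + AsO4^3-(aq)
Ksp = [Ag^+]^3[AsO4^3-]
Let s be the molar solubility in this solution. [Ag^+] = 3s, [AsO4^3-] = 0.0347 + s ≈ 0.0347 (since the AsO4^3- already present dominates).
Ksp ≈ (3s)^3 × 0.0347
s = 5.49 x 10^-8 M
Check: s = 5.5 × 10^-8 ≪ 0.0347, so the approximation is valid.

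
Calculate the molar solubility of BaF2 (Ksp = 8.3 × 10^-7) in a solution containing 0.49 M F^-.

s ≈ 3.5e-6 M

BaF2(s) ⇌ Ba^2+ + 2 F^-
Ksp = [Ba^2+][F^-]^2
Let s be the molar solubility in this solution. [Ba^2+] = s, [F^-] = 0.49 + 2s ≈ 0.49 (since the F^- already present dominates).
Ksp ≈ s × (0.49)^2
s = 3.5 × 10^-6 M
Check: 2s = 6.9 × 10^-6 ≪ 0.49, so the approximation is valid.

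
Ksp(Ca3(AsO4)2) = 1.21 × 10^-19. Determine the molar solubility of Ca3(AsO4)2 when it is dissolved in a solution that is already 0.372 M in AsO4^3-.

3.19 × 10^-7 M

Ca3(AsO4)2(s) ⇌ 3 Ca^2+ + 2 AsO4^3-
Ksp = [Ca^2+]^3[AsO4^3-]^2
Let s = moles of Ca3(AsO4)2 that dissolve per litre. [Ca^2+] = 3s, [AsO4^3-] = 0.372 + 2s ≈ 0.372 (Ksp is small, so little additional dissolves).
Ksp ≈ (3s)^3 × (0.372)^2
s = 3.19 x 10^-7 M
Check: 2s = 6.4 x 10^-7 ≪ 0.372, so the approximation is valid.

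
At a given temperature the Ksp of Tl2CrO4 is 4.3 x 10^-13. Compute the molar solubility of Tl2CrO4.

Tl2CrO4(s) ⇌ 2 Tl^+(aq) + CrO4^2-(aq)
Ksp = [Tl^+]^2[CrO4^2-]
With molar solubility s: [Tl^+] = 2s, [CrO4^2-] = s.
Substituting: Ksp = (2s)^2s = 4s^3
s^3 = 4.3 x 10^-13 / 4, so s = 4.8 × 10^-5 M

s = 4.8 × 10^-5 M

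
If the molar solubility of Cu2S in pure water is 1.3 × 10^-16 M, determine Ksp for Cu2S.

Cu2S(s) ⇌ 2 Cu^+ + S^2-
For each mole of Cu2S that dissolves: [Cu^+] = 2s, [S^2-] = s.
Ksp = [Cu^+]^2[S^2-]
Ksp = (2s)^2s = 4s^3
With s = 1.3 × 10^-16: Ksp = 8.8 x 10^-48

8.8 × 10^-48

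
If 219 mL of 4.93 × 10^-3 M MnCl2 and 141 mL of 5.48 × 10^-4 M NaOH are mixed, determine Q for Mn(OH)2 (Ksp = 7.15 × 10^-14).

Total volume = 219 + 141 = 360 mL.
[Mn^2+] = 4.93 × 10^-3 × (219/360) = 2.999 x 10^-3 M
[OH^-] = 5.48 x 10^-4 × (141/360) = 2.146 × 10^-4 M
Mn(OH)2(s) <=> Mn^2+ + 2 OH^-, so Q = [Mn^2+][OH^-]^2
Q = (2.999 x 10^-3)(2.146 × 10^-4)^2 = 1.38 × 10^-10
Q > Ksp, so Mn(OH)2 will precipitate.

1.38 × 10^-10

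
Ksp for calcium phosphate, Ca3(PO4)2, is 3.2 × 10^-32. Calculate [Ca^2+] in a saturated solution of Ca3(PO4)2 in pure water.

5.9e-7 M

Ca3(PO4)2(s) <=> 3 Ca^2+ + 2 PO4^3-
Ksp = [Ca^2+]^3[PO4^3-]^2
If s mol/L of Ca3(PO4)2 dissolves, [Ca^2+] = 3s and [PO4^3-] = 2s.
So Ksp = (3s)^3 × (2s)^2 = 108s^5
s = (3.2 × 10^-32 / 108)^(1/5) = 1.97 x 10^-7 M
[Ca^2+] = 3s = 5.9 x 10^-7 M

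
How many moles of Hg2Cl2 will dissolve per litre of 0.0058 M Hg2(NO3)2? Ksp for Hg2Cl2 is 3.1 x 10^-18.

Hg2Cl2(s) ⇌ Hg2^2+(aq) + 2 Cl^-(aq)
Ksp = [Hg2^2+][Cl^-]^2
If s mol/L dissolves here, [Hg2^2+] = 0.0058 + s ≈ 0.0058, [Cl^-] = 2s (common-ion effect: Hg2^2+ is already 0.0058 M).
Ksp ≈ 0.0058 × (2s)^2
s = 1.2 × 10^-8 M
Check: s = 1.2 × 10^-8 ≪ 0.0058, so the approximation is valid.

1.2 × 10^-8 M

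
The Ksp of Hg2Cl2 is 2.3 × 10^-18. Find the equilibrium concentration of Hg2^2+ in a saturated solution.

Hg2Cl2(s) <=> Hg2^2+ + 2 Cl^-
Ksp = [Hg2^2+][Cl^-]^2
For each mole of Hg2Cl2 that dissolves: [Hg2^2+] = s, [Cl^-] = 2s.
So Ksp = s × (2s)^2 = 4s^3
Solving, s = (2.3 × 10^-18/4)^(1/3) = 8.32 x 10^-7 M
[Hg2^2+] = s = 8.3 x 10^-7 M

[Hg2^2+] = 8.3 × 10^-7 M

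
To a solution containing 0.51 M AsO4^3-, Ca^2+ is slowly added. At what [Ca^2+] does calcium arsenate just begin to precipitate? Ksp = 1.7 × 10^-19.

8.7e-7 M

Ca3(AsO4)2(s) ⇌ 3 Ca^2+(aq) + 2 AsO4^3-(aq)
Ksp = [Ca^2+]^3[AsO4^3-]^2
Precipitation begins when Q = Ksp. With [AsO4^3-] = 0.51 M:
1.7 × 10^-19 = (0.51)^2 × [Ca^2+]^3
[Ca^2+] = (1.7 × 10^-19 / 2.60 x 10^-1)^(1/3) = 8.7 × 10^-7 M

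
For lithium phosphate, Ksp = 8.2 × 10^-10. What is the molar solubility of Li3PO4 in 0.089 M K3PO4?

s ≈ 7.0 × 10^-4 M

Li3PO4(s) ⇌ 3 Li^+ + PO4^3-
Ksp = [Li^+]^3[PO4^3-]
If s mol/L dissolves here, [Li^+] = 3s, [PO4^3-] = 0.089 + s ≈ 0.089 (common-ion effect: PO4^3- is already 0.089 M).
Ksp ≈ (3s)^3 × 0.089
s = 7.0 × 10^-4 M
Check: s = 7.0 x 10^-4 ≪ 0.089, so the approximation is valid.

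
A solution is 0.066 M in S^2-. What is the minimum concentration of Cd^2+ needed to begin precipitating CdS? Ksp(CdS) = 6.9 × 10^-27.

CdS(s) <=> Cd^2+(aq) + S^2-(aq)
Ksp = [Cd^2+][S^2-]
Precipitation begins when Q = Ksp. With [S^2-] = 0.066 M:
6.9 × 10^-27 = (0.066) × [Cd^2+]
[Cd^2+] = (6.9 × 10^-27 / 6.6 × 10^-2) = 1.0 × 10^-25 M

[Cd^2+] = 1.0 × 10^-25 M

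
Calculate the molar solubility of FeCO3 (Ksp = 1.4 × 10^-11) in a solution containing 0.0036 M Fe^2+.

s = 3.9 × 10^-9 M

FeCO3(s) <=> Fe^2+(aq) + CO3^2-(aq)
Ksp = [Fe^2+][CO3^2-]
Let s = moles of FeCO3 that dissolve per litre. [Fe^2+] = 0.0036 + s ≈ 0.0036, [CO3^2-] = s (common-ion effect: Fe^2+ is already 0.0036 M).
Ksp ≈ 0.0036 × s
s = 3.9 x 10^-9 M
Check: s = 3.9 × 10^-9 ≪ 0.0036, so the approximation is valid.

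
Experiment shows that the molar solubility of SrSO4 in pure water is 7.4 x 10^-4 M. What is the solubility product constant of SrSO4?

SrSO4(s) ⇌ Sr^2+(aq) + SO4^2-(aq)
Let s = molar solubility. Then [Sr^2+] = s and [SO4^2-] = s.
Ksp = [Sr^2+][SO4^2-]
Ksp = s × s = s^2
Ksp = (7.4 × 10^-4)^2 = 5.5 × 10^-7

Ksp = 5.5e-7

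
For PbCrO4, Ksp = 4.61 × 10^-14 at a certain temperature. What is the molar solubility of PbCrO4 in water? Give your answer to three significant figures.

PbCrO4(s) <=> Pb^2+ + CrO4^2-
Ksp = [Pb^2+][CrO4^2-]
Let s = molar solubility. Then [Pb^2+] = s and [CrO4^2-] = s.
Ksp = s × s = s^2
s = (4.61 × 10^-14)^(1/2) = 2.15 × 10^-7 M

2.15e-7 M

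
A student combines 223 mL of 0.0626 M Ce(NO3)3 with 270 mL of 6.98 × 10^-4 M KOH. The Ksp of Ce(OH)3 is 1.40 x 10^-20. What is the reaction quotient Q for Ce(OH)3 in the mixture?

Total volume = 223 + 270 = 493 mL.
[Ce^3+] = 6.26 × 10^-2 × (223/493) = 2.832 x 10^-2 M
[OH^-] = 6.98 × 10^-4 × (270/493) = 3.823 × 10^-4 M
Ce(OH)3(s) <=> Ce^3+(aq) + 3 OH^-(aq), so Q = [Ce^3+][OH^-]^3
Q = (2.832 x 10^-2)(3.823 × 10^-4)^3 = 1.58 x 10^-12
Q > Ksp, so Ce(OH)3 will precipitate.

Q ≈ 1.58 × 10^-12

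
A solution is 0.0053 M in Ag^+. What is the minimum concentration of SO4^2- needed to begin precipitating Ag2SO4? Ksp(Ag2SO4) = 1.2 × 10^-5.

4.3 × 10^-1 M

Ag2SO4(s) ⇌ 2 Ag^+ + SO4^2-
Ksp = [Ag^+]^2[SO4^2-]
Precipitation begins when Q = Ksp. With [Ag^+] = 0.0053 M:
1.2 × 10^-5 = (0.0053)^2 × [SO4^2-]
[SO4^2-] = (1.2 × 10^-5 / 2.81 × 10^-5) = 4.3 x 10^-1 M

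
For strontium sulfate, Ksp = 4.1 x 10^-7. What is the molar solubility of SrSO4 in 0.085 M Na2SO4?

s = 4.8e-6 M

SrSO4(s) ⇌ Sr^2+ + SO4^2-
Ksp = [Sr^2+][SO4^2-]
If s mol/L dissolves here, [Sr^2+] = s, [SO4^2-] = 0.085 + s ≈ 0.085 (since SO4^2- from Na2SO4 dominates).
Ksp ≈ s × 0.085
s = 4.8 x 10^-6 M
Check: s = 4.8 x 10^-6 ≪ 0.085, so the approximation is valid.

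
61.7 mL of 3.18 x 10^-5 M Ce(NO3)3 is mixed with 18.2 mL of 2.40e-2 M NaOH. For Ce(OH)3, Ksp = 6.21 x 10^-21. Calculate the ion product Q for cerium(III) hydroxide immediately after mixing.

Total volume = 61.7 + 18.2 = 79.9 mL.
[Ce^3+] = 3.18 × 10^-5 × (61.7/79.9) = 2.456 x 10^-5 M
[OH^-] = 2.40 × 10^-2 × (18.2/79.9) = 5.467 × 10^-3 M
Ce(OH)3(s) <=> Ce^3+ + 3 OH^-, so Q = [Ce^3+][OH^-]^3
Q = (2.456 × 10^-5)(5.467 × 10^-3)^3 = 4.01 × 10^-12
Q > Ksp, so Ce(OH)3 will precipitate.

Q = 4.01 × 10^-12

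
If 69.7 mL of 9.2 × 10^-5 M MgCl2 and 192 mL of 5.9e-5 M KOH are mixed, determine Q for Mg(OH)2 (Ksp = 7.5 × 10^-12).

4.6e-14

Total volume = 69.7 + 192 = 261.7 mL.
[Mg^2+] = 9.2 x 10^-5 × (69.7/261.7) = 2.45 × 10^-5 M
[OH^-] = 5.9 x 10^-5 × (192/261.7) = 4.33 × 10^-5 M
Mg(OH)2(s) <=> Mg^2+(aq) + 2 OH^-(aq), so Q = [Mg^2+][OH^-]^2
Q = (2.45 × 10^-5)(4.33 × 10^-5)^2 = 4.6 × 10^-14
Q < Ksp, so no precipitate of Mg(OH)2 forms.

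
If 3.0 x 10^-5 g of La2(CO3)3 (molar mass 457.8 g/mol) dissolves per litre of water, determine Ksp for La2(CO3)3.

Ksp ≈ 1.3 x 10^-34

Molar solubility s = (3.0 × 10^-5 g/L) / (457.8 g/mol) = 6.55 × 10^-8 M.
La2(CO3)3(s) <=> 2 La^3+ + 3 CO3^2-
If s mol/L of La2(CO3)3 dissolves, [La^3+] = 2s and [CO3^2-] = 3s.
Ksp = [La^3+]^2[CO3^2-]^3
Ksp = (2s)^2(3s)^3 = 108s^5
Ksp = 108 × (6.55 x 10^-8)^5 = 1.3 x 10^-34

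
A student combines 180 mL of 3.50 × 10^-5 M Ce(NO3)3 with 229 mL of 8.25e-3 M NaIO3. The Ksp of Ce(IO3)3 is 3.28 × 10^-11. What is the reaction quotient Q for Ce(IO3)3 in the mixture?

Total volume = 180 + 229 = 409 mL.
[Ce^3+] = 3.50 × 10^-5 × (180/409) = 1.540 × 10^-5 M
[IO3^-] = 8.25 × 10^-3 × (229/409) = 4.619 x 10^-3 M
Ce(IO3)3(s) ⇌ Ce^3+ + 3 IO3^-, so Q = [Ce^3+][IO3^-]^3
Q = (1.540 × 10^-5)(4.619 x 10^-3)^3 = 1.52 × 10^-12
Q < Ksp, so no precipitate of Ce(IO3)3 forms.

1.52 × 10^-12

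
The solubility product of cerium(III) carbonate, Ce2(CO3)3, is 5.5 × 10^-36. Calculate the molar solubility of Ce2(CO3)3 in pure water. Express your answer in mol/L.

Ce2(CO3)3(s) ⇌ 2 Ce^3+(aq) + 3 CO3^2-(aq)
Ksp = [Ce^3+]^2[CO3^2-]^3
For each mole of Ce2(CO3)3 that dissolves: [Ce^3+] = 2s, [CO3^2-] = 3s.
Ksp = (2s)^2(3s)^3 = 108s^5
s = (5.5 × 10^-36 / 108)^(1/5) = 3.5 × 10^-8 M

s = 3.5e-8 M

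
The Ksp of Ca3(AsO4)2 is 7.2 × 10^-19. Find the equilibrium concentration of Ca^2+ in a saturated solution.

Ca3(AsO4)2(s) ⇌ 3 Ca^2+(aq) + 2 AsO4^3-(aq)
Ksp = [Ca^2+]^3[AsO4^3-]^2
Let s = molar solubility. Then [Ca^2+] = 3s and [AsO4^3-] = 2s.
So Ksp = (3s)^3 × (2s)^2 = 108s^5
Solving, s = (7.2 × 10^-19/108)^(1/5) = 9.22 x 10^-5 M
[Ca^2+] = 3s = 2.8 × 10^-4 M

[Ca^2+] = 2.8 × 10^-4 M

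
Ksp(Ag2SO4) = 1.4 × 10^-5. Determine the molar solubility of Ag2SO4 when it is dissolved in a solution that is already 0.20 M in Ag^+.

3.5e-4 M

Ag2SO4(s) ⇌ 2 Ag^+ + SO4^2-
Ksp = [Ag^+]^2[SO4^2-]
Let s be the molar solubility in this solution. [Ag^+] = 0.20 + 2s ≈ 0.20, [SO4^2-] = s (Ksp is small, so little additional dissolves).
Ksp ≈ (0.20)^2 × s
s = 3.5 x 10^-4 M
Check: 2s = 7.0 x 10^-4 ≪ 0.20, so the approximation is valid.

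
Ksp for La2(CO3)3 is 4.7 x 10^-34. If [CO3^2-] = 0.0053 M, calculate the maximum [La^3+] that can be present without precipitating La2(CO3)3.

5.6 x 10^-14 M

La2(CO3)3(s) <=> 2 La^3+(aq) + 3 CO3^2-(aq)
Ksp = [La^3+]^2[CO3^2-]^3
Precipitation begins when Q = Ksp. With [CO3^2-] = 0.0053 M:
4.7 x 10^-34 = (0.0053)^3 × [La^3+]^2
[La^3+] = (4.7 x 10^-34 / 1.49 x 10^-7)^(1/2) = 5.6 x 10^-14 M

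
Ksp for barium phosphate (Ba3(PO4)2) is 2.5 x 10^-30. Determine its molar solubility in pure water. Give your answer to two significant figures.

s = 4.7e-7 M

Ba3(PO4)2(s) <=> 3 Ba^2+ + 2 PO4^3-
Ksp = [Ba^2+]^3[PO4^3-]^2
If s mol/L of Ba3(PO4)2 dissolves, [Ba^2+] = 3s and [PO4^3-] = 2s.
Substituting: Ksp = (3s)^3(2s)^2 = 108s^5
s = (2.5 x 10^-30 / 108)^(1/5) = 4.7 x 10^-7 M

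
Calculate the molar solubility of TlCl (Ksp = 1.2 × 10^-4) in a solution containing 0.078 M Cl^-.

TlCl(s) <=> Tl^+ + Cl^-
Ksp = [Tl^+][Cl^-]
If s mol/L dissolves here, [Tl^+] = s, [Cl^-] = 0.078 + s ≈ 0.078 (common-ion effect: Cl^- is already 0.078 M).
Ksp ≈ s × 0.078
s = 1.5 × 10^-3 M
Check: s = 1.5 × 10^-3 ≪ 0.078, so the approximation is valid.

s = 1.5e-3 M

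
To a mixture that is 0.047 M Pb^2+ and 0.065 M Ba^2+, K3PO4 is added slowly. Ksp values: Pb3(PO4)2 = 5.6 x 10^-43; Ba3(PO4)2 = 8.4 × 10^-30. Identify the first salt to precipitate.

Pb3(PO4)2

Each salt begins to precipitate when Q = Ksp, i.e. when [PO4^3-] reaches its threshold.
For Pb3(PO4)2: 5.6 x 10^-43 = (0.047)^3 × [PO4^3-]^2  ⇒  [PO4^3-] = 7.3 × 10^-20 M.
For Ba3(PO4)2: 8.4 × 10^-30 = (0.065)^3 × [PO4^3-]^2  ⇒  [PO4^3-] = 1.7 × 10^-13 M.
The salt with the lower threshold [PO4^3-] precipitates first: Pb3(PO4)2.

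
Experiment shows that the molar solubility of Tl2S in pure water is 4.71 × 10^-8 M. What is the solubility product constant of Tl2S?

4.18 x 10^-22

Tl2S(s) <=> 2 Tl^+(aq) + S^2-(aq)
Let s = molar solubility. Then [Tl^+] = 2s and [S^2-] = s.
Ksp = [Tl^+]^2[S^2-]
Substituting: Ksp = (2s)^2s = 4s^3
With s = 4.71 × 10^-8: Ksp = 4.18 × 10^-22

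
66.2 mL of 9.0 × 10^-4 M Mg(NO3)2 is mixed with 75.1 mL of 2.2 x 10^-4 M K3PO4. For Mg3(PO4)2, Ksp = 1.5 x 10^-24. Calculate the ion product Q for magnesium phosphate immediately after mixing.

Total volume = 66.2 + 75.1 = 141.3 mL.
[Mg^2+] = 9.0 × 10^-4 × (66.2/141.3) = 4.22 × 10^-4 M
[PO4^3-] = 2.2 × 10^-4 × (75.1/141.3) = 1.17 x 10^-4 M
Mg3(PO4)2(s) <=> 3 Mg^2+ + 2 PO4^3-, so Q = [Mg^2+]^3[PO4^3-]^2
Q = (4.22 × 10^-4)^3(1.17 × 10^-4)^2 = 1.0 x 10^-18
Q > Ksp, so Mg3(PO4)2 will precipitate.

Q ≈ 1.0e-18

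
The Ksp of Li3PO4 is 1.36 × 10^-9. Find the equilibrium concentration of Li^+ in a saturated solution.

[Li^+] = 7.99 x 10^-3 M

Li3PO4(s) <=> 3 Li^+ + PO4^3-
Ksp = [Li^+]^3[PO4^3-]
With molar solubility s: [Li^+] = 3s, [PO4^3-] = s.
So Ksp = (3s)^3 × s = 27s^4
s = (1.36 × 10^-9 / 27)^(1/4) = 2.664 × 10^-3 M
[Li^+] = 3s = 7.99 × 10^-3 M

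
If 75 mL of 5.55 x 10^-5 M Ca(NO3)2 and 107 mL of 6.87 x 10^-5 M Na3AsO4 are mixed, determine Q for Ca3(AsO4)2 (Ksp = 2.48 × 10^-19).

1.95 × 10^-23

Total volume = 75 + 107 = 182 mL.
[Ca^2+] = 5.55 × 10^-5 × (75/182) = 2.287 × 10^-5 M
[AsO4^3-] = 6.87 × 10^-5 × (107/182) = 4.039 x 10^-5 M
Ca3(AsO4)2(s) ⇌ 3 Ca^2+(aq) + 2 AsO4^3-(aq), so Q = [Ca^2+]^3[AsO4^3-]^2
Q = (2.287 × 10^-5)^3(4.039 x 10^-5)^2 = 1.95 × 10^-23
Q < Ksp, so no precipitate of Ca3(AsO4)2 forms.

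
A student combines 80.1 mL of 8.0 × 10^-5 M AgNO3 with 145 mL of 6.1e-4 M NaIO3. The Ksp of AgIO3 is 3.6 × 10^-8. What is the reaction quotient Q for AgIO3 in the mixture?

Q = 1.1 × 10^-8

Total volume = 80.1 + 145 = 225.1 mL.
[Ag^+] = 8.0 × 10^-5 × (80.1/225.1) = 2.85 × 10^-5 M
[IO3^-] = 6.1 x 10^-4 × (145/225.1) = 3.93 × 10^-4 M
AgIO3(s) ⇌ Ag^+(aq) + IO3^-(aq), so Q = [Ag^+][IO3^-]
Q = (2.85 x 10^-5)(3.93 × 10^-4) = 1.1 × 10^-8
Q < Ksp, so no precipitate of AgIO3 forms.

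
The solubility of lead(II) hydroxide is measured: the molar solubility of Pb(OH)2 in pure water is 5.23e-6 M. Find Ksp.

Ksp ≈ 5.72 x 10^-16

Pb(OH)2(s) <=> Pb^2+(aq) + 2 OH^-(aq)
For each mole of Pb(OH)2 that dissolves: [Pb^2+] = s, [OH^-] = 2s.
Ksp = [Pb^2+][OH^-]^2
So Ksp = s × (2s)^2 = 4s^3
With s = 5.23 x 10^-6: Ksp = 5.72 × 10^-16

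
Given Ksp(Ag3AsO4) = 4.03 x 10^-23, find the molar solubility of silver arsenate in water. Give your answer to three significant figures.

Ag3AsO4(s) ⇌ 3 Ag^+ + AsO4^3-
Ksp = [Ag^+]^3[AsO4^3-]
Let s = molar solubility. Then [Ag^+] = 3s and [AsO4^3-] = s.
Ksp = (3s)^3s = 27s^4
Solving, s = (4.03 x 10^-23/27)^(1/4) = 1.11 × 10^-6 M

1.11 × 10^-6 M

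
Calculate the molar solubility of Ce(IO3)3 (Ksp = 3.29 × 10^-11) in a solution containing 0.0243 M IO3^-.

s ≈ 2.29e-6 M

Ce(IO3)3(s) ⇌ Ce^3+ + 3 IO3^-
Ksp = [Ce^3+][IO3^-]^3
Let s be the molar solubility in this solution. [Ce^3+] = s, [IO3^-] = 0.0243 + 3s ≈ 0.0243 (since the IO3^- already present dominates).
Ksp ≈ s × (0.0243)^3
s = 2.29 × 10^-6 M
Check: 3s = 6.9 x 10^-6 ≪ 0.0243, so the approximation is valid.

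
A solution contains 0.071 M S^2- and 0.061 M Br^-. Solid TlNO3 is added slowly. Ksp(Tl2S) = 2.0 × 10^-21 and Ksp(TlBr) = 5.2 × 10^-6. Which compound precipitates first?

Tl2S

Each salt begins to precipitate when Q = Ksp, i.e. when [Tl^+] reaches its threshold.
For Tl2S: 2.0 × 10^-21 = 0.071 × [Tl^+]^2  ⇒  [Tl^+] = 1.7 × 10^-10 M.
For TlBr: 5.2 × 10^-6 = 0.061 × [Tl^+]  ⇒  [Tl^+] = 8.5 x 10^-5 M.
The salt with the lower threshold [Tl^+] precipitates first: Tl2S.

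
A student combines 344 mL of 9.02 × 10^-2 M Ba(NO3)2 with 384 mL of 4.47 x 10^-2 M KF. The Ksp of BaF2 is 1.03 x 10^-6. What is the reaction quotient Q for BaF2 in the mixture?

2.37 × 10^-5

Total volume = 344 + 384 = 728 mL.
[Ba^2+] = 9.02 × 10^-2 × (344/728) = 4.262 x 10^-2 M
[F^-] = 4.47 × 10^-2 × (384/728) = 2.358 × 10^-2 M
BaF2(s) <=> Ba^2+ + 2 F^-, so Q = [Ba^2+][F^-]^2
Q = (4.262 × 10^-2)(2.358 × 10^-2)^2 = 2.37 x 10^-5
Q > Ksp, so BaF2 will precipitate.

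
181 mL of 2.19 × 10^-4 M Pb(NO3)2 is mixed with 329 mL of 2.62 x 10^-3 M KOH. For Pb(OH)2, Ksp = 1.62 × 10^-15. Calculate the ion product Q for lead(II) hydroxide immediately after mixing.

Q ≈ 2.22 × 10^-10

Total volume = 181 + 329 = 510 mL.
[Pb^2+] = 2.19 × 10^-4 × (181/510) = 7.772 × 10^-5 M
[OH^-] = 2.62 x 10^-3 × (329/510) = 1.690 × 10^-3 M
Pb(OH)2(s) ⇌ Pb^2+ + 2 OH^-, so Q = [Pb^2+][OH^-]^2
Q = (7.772 × 10^-5)(1.690 x 10^-3)^2 = 2.22 × 10^-10
Q > Ksp, so Pb(OH)2 will precipitate.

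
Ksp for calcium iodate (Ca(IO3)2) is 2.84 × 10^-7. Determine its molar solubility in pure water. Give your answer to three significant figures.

Ca(IO3)2(s) <=> Ca^2+ + 2 IO3^-
Ksp = [Ca^2+][IO3^-]^2
Let s = molar solubility. Then [Ca^2+] = s and [IO3^-] = 2s.
So Ksp = s × (2s)^2 = 4s^3
s^3 = 2.84 × 10^-7 / 4, so s = 4.14 × 10^-3 M

s ≈ 4.14 × 10^-3 M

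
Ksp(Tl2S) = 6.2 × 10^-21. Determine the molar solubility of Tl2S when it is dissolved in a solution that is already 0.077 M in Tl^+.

1.0 × 10^-18 M

Tl2S(s) ⇌ 2 Tl^+(aq) + S^2-(aq)
Ksp = [Tl^+]^2[S^2-]
If s mol/L dissolves here, [Tl^+] = 0.077 + 2s ≈ 0.077, [S^2-] = s (since the Tl^+ already present dominates).
Ksp ≈ (0.077)^2 × s
s = 1.0 × 10^-18 M
Check: 2s = 2.1 × 10^-18 ≪ 0.077, so the approximation is valid.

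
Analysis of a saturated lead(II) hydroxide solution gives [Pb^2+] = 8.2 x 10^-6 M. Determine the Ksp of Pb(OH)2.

Ksp ≈ 2.2 × 10^-15

Pb(OH)2(s) <=> Pb^2+ + 2 OH^-
Stoichiometry gives [OH^-] = (2/1)[Pb^2+] = 1.64 x 10^-5 M.
Ksp = [Pb^2+][OH^-]^2
Ksp = 8.2 x 10^-6 × (1.64 × 10^-5)^2 = 2.2 x 10^-15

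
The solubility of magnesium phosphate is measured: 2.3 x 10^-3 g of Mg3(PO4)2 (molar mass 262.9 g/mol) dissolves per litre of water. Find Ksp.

Ksp = 5.5 × 10^-24

Molar solubility s = (2.3 × 10^-3 g/L) / (262.9 g/mol) = 8.75 x 10^-6 M.
Mg3(PO4)2(s) ⇌ 3 Mg^2+ + 2 PO4^3-
If s mol/L of Mg3(PO4)2 dissolves, [Mg^2+] = 3s and [PO4^3-] = 2s.
Ksp = [Mg^2+]^3[PO4^3-]^2
Substituting: Ksp = (3s)^3(2s)^2 = 108s^5
With s = 8.75 × 10^-6: Ksp = 5.5 × 10^-24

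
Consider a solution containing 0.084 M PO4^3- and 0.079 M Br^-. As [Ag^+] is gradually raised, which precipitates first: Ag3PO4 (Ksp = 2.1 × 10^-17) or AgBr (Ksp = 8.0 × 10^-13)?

AgBr

Precipitation of each salt starts when its ion product equals its Ksp.
For Ag3PO4: 2.1 × 10^-17 = 0.084 × [Ag^+]^3  ⇒  [Ag^+] = 6.3 x 10^-6 M.
For AgBr: 8.0 × 10^-13 = 0.079 × [Ag^+]  ⇒  [Ag^+] = 1.0 × 10^-11 M.
The salt with the lower threshold [Ag^+] precipitates first: AgBr.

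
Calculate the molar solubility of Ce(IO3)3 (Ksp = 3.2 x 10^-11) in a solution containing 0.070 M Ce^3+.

s = 2.6 × 10^-4 M

Ce(IO3)3(s) ⇌ Ce^3+ + 3 IO3^-
Ksp = [Ce^3+][IO3^-]^3
Let s be the molar solubility in this solution. [Ce^3+] = 0.070 + s ≈ 0.070, [IO3^-] = 3s (Ksp is small, so little additional dissolves).
Ksp ≈ 0.070 × (3s)^3
s = 2.6 × 10^-4 M
Check: s = 2.6 x 10^-4 ≪ 0.070, so the approximation is valid.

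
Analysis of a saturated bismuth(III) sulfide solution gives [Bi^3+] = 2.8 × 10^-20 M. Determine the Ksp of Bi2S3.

Bi2S3(s) <=> 2 Bi^3+ + 3 S^2-
Stoichiometry gives [S^2-] = (3/2)[Bi^3+] = 4.20 × 10^-20 M.
Ksp = [Bi^3+]^2[S^2-]^3
Ksp = (2.8 × 10^-20)^2 × (4.20 × 10^-20)^3 = 5.8 × 10^-98

Ksp = 5.8 × 10^-98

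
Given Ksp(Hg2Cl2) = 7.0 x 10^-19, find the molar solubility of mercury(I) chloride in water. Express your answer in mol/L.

s = 5.6 × 10^-7 M

Hg2Cl2(s) ⇌ Hg2^2+(aq) + 2 Cl^-(aq)
Ksp = [Hg2^2+][Cl^-]^2
If s mol/L of Hg2Cl2 dissolves, [Hg2^2+] = s and [Cl^-] = 2s.
So Ksp = s × (2s)^2 = 4s^3
s = (7.0 x 10^-19 / 4)^(1/3) = 5.6 × 10^-7 M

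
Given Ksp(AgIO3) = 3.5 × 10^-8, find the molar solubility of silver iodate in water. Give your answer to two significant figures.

1.9e-4 M

AgIO3(s) <=> Ag^+(aq) + IO3^-(aq)
Ksp = [Ag^+][IO3^-]
For each mole of AgIO3 that dissolves: [Ag^+] = s, [IO3^-] = s.
Ksp = (s)(s) = s^2
s = (3.5 × 10^-8)^(1/2) = 1.9 × 10^-4 M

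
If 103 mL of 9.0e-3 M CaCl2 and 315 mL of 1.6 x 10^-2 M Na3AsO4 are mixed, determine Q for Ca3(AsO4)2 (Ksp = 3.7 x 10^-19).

Q ≈ 1.6e-12

Total volume = 103 + 315 = 418 mL.
[Ca^2+] = 9.0 × 10^-3 × (103/418) = 2.22 × 10^-3 M
[AsO4^3-] = 1.6 x 10^-2 × (315/418) = 1.21 × 10^-2 M
Ca3(AsO4)2(s) ⇌ 3 Ca^2+ + 2 AsO4^3-, so Q = [Ca^2+]^3[AsO4^3-]^2
Q = (2.22 x 10^-3)^3(1.21 × 10^-2)^2 = 1.6 × 10^-12
Q > Ksp, so Ca3(AsO4)2 will precipitate.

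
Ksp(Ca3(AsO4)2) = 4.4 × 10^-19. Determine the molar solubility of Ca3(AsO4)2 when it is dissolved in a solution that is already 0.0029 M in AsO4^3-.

1.2e-5 M

Ca3(AsO4)2(s) <=> 3 Ca^2+ + 2 AsO4^3-
Ksp = [Ca^2+]^3[AsO4^3-]^2
If s mol/L dissolves here, [Ca^2+] = 3s, [AsO4^3-] = 0.0029 + 2s ≈ 0.0029 (Ksp is small, so little additional dissolves).
Ksp ≈ (3s)^3 × (0.0029)^2
s = 1.2 × 10^-5 M
Check: 2s = 2.5 x 10^-5 ≪ 0.0029, so the approximation is valid.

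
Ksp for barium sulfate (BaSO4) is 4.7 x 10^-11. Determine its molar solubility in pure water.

BaSO4(s) <=> Ba^2+ + SO4^2-
Ksp = [Ba^2+][SO4^2-]
If s mol/L of BaSO4 dissolves, [Ba^2+] = s and [SO4^2-] = s.
Ksp = s^2
s = (4.7 x 10^-11)^(1/2) = 6.9 × 10^-6 M

s = 6.9e-6 M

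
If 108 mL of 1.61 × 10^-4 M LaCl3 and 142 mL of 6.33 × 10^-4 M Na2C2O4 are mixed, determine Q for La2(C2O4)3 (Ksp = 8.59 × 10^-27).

Total volume = 108 + 142 = 250 mL.
[La^3+] = 1.61 x 10^-4 × (108/250) = 6.955 x 10^-5 M
[C2O4^2-] = 6.33 x 10^-4 × (142/250) = 3.595 x 10^-4 M
La2(C2O4)3(s) <=> 2 La^3+(aq) + 3 C2O4^2-(aq), so Q = [La^3+]^2[C2O4^2-]^3
Q = (6.955 x 10^-5)^2(3.595 × 10^-4)^3 = 2.25 x 10^-19
Q > Ksp, so La2(C2O4)3 will precipitate.

Q = 2.25 x 10^-19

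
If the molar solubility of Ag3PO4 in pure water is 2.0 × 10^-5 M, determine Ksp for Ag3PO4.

Ksp = 4.3e-18

Ag3PO4(s) <=> 3 Ag^+(aq) + PO4^3-(aq)
For each mole of Ag3PO4 that dissolves: [Ag^+] = 3s, [PO4^3-] = s.
Ksp = [Ag^+]^3[PO4^3-]
So Ksp = (3s)^3 × s = 27s^4
With s = 2.0 × 10^-5: Ksp = 4.3 × 10^-18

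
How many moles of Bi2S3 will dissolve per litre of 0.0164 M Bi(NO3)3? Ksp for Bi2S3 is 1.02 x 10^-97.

s = 2.41 × 10^-32 M

Bi2S3(s) <=> 2 Bi^3+ + 3 S^2-
Ksp = [Bi^3+]^2[S^2-]^3
If s mol/L dissolves here, [Bi^3+] = 0.0164 + 2s ≈ 0.0164, [S^2-] = 3s (common-ion effect: Bi^3+ is already 0.0164 M).
Ksp ≈ (0.0164)^2 × (3s)^3
s = 2.41 × 10^-32 M
Check: 2s = 4.8 × 10^-32 ≪ 0.0164, so the approximation is valid.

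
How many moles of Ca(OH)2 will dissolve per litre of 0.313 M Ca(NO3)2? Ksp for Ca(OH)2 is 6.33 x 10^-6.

Ca(OH)2(s) ⇌ Ca^2+ + 2 OH^-
Ksp = [Ca^2+][OH^-]^2
Let s be the molar solubility in this solution. [Ca^2+] = 0.313 + s ≈ 0.313, [OH^-] = 2s (since Ca^2+ from Ca(NO3)2 dominates).
Ksp ≈ 0.313 × (2s)^2
s = 2.25 × 10^-3 M
Check: s = 2.2 × 10^-3 ≪ 0.313, so the approximation is valid.

s ≈ 2.25e-3 M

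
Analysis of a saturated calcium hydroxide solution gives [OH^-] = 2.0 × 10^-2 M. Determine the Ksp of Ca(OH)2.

Ca(OH)2(s) ⇌ Ca^2+(aq) + 2 OH^-(aq)
Stoichiometry gives [Ca^2+] = (1/2)[OH^-] = 1.00 × 10^-2 M.
Ksp = [Ca^2+][OH^-]^2
Ksp = 1.00 × 10^-2 × (2.0 × 10^-2)^2 = 4.0 × 10^-6

Ksp = 4.0 × 10^-6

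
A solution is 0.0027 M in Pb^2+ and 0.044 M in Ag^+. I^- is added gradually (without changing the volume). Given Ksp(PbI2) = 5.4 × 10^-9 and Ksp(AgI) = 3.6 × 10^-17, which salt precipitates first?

Precipitation of each salt starts when its ion product equals its Ksp.
For PbI2: 5.4 × 10^-9 = 0.0027 × [I^-]^2  ⇒  [I^-] = 1.4 × 10^-3 M.
For AgI: 3.6 × 10^-17 = 0.044 × [I^-]  ⇒  [I^-] = 8.2 x 10^-16 M.
The salt with the lower threshold [I^-] precipitates first: AgI.

AgI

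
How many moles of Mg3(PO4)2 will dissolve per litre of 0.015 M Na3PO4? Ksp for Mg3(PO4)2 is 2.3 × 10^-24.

Mg3(PO4)2(s) ⇌ 3 Mg^2+(aq) + 2 PO4^3-(aq)
Ksp = [Mg^2+]^3[PO4^3-]^2
Let s be the molar solubility in this solution. [Mg^2+] = 3s, [PO4^3-] = 0.015 + 2s ≈ 0.015 (since PO4^3- from Na3PO4 dominates).
Ksp ≈ (3s)^3 × (0.015)^2
s = 7.2 × 10^-8 M
Check: 2s = 1.4 × 10^-7 ≪ 0.015, so the approximation is valid.

7.2 x 10^-8 M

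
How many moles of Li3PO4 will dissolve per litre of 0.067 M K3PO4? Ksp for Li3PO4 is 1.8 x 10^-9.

Li3PO4(s) ⇌ 3 Li^+(aq) + PO4^3-(aq)
Ksp = [Li^+]^3[PO4^3-]
If s mol/L dissolves here, [Li^+] = 3s, [PO4^3-] = 0.067 + s ≈ 0.067 (Ksp is small, so little additional dissolves).
Ksp ≈ (3s)^3 × 0.067
s = 1.0 × 10^-3 M
Check: s = 1.0 x 10^-3 ≪ 0.067, so the approximation is valid.

1.0 x 10^-3 M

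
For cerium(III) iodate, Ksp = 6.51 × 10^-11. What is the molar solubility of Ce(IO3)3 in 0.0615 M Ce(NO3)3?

Ce(IO3)3(s) <=> Ce^3+(aq) + 3 IO3^-(aq)
Ksp = [Ce^3+][IO3^-]^3
Let s = moles of Ce(IO3)3 that dissolve per litre. [Ce^3+] = 0.0615 + s ≈ 0.0615, [IO3^-] = 3s (since Ce^3+ from Ce(NO3)3 dominates).
Ksp ≈ 0.0615 × (3s)^3
s = 3.40 × 10^-4 M
Check: s = 3.4 x 10^-4 ≪ 0.0615, so the approximation is valid.

s = 3.40 × 10^-4 M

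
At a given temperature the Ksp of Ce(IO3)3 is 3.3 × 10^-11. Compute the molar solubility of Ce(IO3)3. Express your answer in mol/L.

s ≈ 1.1e-3 M

Ce(IO3)3(s) ⇌ Ce^3+(aq) + 3 IO3^-(aq)
Ksp = [Ce^3+][IO3^-]^3
Let s = molar solubility. Then [Ce^3+] = s and [IO3^-] = 3s.
Ksp = s(3s)^3 = 27s^4
s = (3.3 × 10^-11 / 27)^(1/4) = 1.1 x 10^-3 M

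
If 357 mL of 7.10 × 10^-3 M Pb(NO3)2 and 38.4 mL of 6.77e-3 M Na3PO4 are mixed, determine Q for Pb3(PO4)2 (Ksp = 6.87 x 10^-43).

Total volume = 357 + 38.4 = 395.4 mL.
[Pb^2+] = 7.10 × 10^-3 × (357/395.4) = 6.410 × 10^-3 M
[PO4^3-] = 6.77 x 10^-3 × (38.4/395.4) = 6.575 × 10^-4 M
Pb3(PO4)2(s) ⇌ 3 Pb^2+(aq) + 2 PO4^3-(aq), so Q = [Pb^2+]^3[PO4^3-]^2
Q = (6.410 × 10^-3)^3(6.575 x 10^-4)^2 = 1.14 x 10^-13
Q > Ksp, so Pb3(PO4)2 will precipitate.

Q = 1.14 × 10^-13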